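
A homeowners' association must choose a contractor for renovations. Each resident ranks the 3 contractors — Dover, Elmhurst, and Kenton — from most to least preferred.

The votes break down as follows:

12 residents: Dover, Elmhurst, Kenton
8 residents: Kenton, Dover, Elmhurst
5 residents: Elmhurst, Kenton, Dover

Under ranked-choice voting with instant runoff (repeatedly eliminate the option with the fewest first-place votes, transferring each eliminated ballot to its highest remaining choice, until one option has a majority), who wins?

Kenton

Round 1: Dover 12, Kenton 8, Elmhurst 5. Elmhurst has the fewest and is eliminated.
Round 2: Kenton 13, Dover 12. Kenton has a majority.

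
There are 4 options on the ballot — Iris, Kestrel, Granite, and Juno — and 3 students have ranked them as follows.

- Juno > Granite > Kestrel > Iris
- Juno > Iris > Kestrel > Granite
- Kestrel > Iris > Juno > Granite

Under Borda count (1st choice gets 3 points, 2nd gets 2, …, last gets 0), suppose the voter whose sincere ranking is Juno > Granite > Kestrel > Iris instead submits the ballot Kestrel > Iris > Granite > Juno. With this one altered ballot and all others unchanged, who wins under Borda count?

Kestrel

Borda totals with the altered ballot: Iris 6, Kestrel 7, Granite 1, Juno 4.
The switch changes the winner from Juno to Kestrel.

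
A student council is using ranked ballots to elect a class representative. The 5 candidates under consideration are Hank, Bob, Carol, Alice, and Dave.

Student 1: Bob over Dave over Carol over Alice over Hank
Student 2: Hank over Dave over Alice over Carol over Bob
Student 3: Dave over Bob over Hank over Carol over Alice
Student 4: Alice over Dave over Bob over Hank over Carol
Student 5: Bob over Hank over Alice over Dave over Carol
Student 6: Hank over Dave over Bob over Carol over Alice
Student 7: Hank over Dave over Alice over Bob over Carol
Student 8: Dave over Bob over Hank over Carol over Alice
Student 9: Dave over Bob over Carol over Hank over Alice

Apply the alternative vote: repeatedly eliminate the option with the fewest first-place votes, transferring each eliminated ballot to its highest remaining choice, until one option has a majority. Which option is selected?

Dave

Round 1: Hank 3, Dave 3, Bob 2, Alice 1, Carol 0. Carol has the fewest and is eliminated.
Round 2: Hank 3, Dave 3, Bob 2, Alice 1. Alice has the fewest and is eliminated.
Round 3: Dave 4, Hank 3, Bob 2. Bob has the fewest and is eliminated.
Round 4: Dave 5, Hank 4. Dave has a majority.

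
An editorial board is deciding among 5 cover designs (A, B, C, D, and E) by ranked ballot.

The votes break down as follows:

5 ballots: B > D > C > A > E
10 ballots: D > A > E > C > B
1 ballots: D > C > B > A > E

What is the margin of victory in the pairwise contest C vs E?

Ballots ranking C above E: 5+1 = 6.
Ballots ranking E above C: 10.
E wins 10–6, a margin of 4.

4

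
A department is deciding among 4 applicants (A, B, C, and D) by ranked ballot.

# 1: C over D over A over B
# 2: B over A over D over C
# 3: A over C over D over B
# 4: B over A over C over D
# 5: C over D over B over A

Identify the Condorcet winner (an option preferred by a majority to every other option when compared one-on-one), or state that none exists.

No Condorcet winner

Head-to-head results (5 voters total):
A vs B: B wins 3–2.
A vs C: A wins 3–2.
A vs D: A wins 3–2.
B vs C: C wins 3–2.
B vs D: D wins 3–2.
C vs D: C wins 4–1.
No candidate beats all others: A beats C beats B beats A, a majority cycle.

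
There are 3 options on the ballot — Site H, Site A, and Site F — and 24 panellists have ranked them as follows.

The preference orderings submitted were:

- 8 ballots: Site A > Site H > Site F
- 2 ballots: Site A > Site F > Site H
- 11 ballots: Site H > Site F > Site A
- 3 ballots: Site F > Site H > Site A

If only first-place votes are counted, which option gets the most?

Site H

First-place vote totals:
  Site H: 11
  Site A: 10
  Site F: 3
Site H has the most first-place votes.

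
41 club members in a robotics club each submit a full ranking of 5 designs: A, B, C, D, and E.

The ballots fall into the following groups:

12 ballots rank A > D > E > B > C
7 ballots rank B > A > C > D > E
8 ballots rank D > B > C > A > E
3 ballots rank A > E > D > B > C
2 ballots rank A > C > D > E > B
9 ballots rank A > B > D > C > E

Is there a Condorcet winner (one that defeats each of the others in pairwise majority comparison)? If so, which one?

A

Head-to-head results (41 voters total):
A vs B: A wins 26–15.
A vs C: A wins 33–8.
A vs D: A wins 33–8.
A vs E: A wins 41–0.
B vs C: B wins 39–2.
B vs D: D wins 25–16.
B vs E: B wins 24–17.
C vs D: D wins 32–9.
C vs E: C wins 26–15.
D vs E: D wins 38–3.
A beats each rival — B (26–15), C (33–8), D (33–8), E (41–0) — so A is the Condorcet winner.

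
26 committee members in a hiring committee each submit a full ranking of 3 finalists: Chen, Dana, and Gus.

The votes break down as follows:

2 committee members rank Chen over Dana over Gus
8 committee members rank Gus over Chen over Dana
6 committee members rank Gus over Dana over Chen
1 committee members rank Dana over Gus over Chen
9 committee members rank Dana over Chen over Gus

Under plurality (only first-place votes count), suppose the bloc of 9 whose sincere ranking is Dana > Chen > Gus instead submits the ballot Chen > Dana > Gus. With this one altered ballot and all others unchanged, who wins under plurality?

Gus

First-place totals with the altered ballot: Chen 11, Dana 1, Gus 14.
The winner is unchanged: still Gus.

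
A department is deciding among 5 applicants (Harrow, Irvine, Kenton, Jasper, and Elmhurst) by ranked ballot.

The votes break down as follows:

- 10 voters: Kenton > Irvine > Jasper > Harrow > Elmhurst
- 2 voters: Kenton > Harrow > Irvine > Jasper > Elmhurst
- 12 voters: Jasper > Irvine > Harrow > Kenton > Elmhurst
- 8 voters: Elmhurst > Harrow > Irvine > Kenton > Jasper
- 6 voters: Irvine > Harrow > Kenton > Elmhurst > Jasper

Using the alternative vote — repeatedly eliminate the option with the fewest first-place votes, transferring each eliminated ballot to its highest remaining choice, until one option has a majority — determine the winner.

Kenton

Round 1: Kenton 12, Jasper 12, Elmhurst 8, Irvine 6, Harrow 0. Harrow has the fewest and is eliminated.
Round 2: Kenton 12, Jasper 12, Elmhurst 8, Irvine 6. Irvine has the fewest and is eliminated.
Round 3: Kenton 18, Jasper 12, Elmhurst 8. Elmhurst has the fewest and is eliminated.
Round 4: Kenton 26, Jasper 12. Kenton has a majority.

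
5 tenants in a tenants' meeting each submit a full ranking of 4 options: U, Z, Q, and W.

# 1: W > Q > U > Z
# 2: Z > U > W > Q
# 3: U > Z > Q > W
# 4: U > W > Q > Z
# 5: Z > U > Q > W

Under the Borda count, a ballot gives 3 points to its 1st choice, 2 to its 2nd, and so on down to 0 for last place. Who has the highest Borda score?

Borda scores:
  U: 1 + 2 + 3 + 3 + 2 = 11
  Z: 0 + 3 + 2 + 0 + 3 = 8
  Q: 2 + 0 + 1 + 1 + 1 = 5
  W: 3 + 1 + 0 + 2 + 0 = 6
U has the highest total.

U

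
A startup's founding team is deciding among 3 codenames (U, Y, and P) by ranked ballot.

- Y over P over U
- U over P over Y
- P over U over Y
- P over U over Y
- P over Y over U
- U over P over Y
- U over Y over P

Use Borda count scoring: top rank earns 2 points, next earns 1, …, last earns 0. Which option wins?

P

Borda scores:
  U: 0 + 2 + 1 + 1 + 0 + 2 + 2 = 8
  Y: 2 + 0 + 0 + 0 + 1 + 0 + 1 = 4
  P: 1 + 1 + 2 + 2 + 2 + 1 + 0 = 9
P has the highest total.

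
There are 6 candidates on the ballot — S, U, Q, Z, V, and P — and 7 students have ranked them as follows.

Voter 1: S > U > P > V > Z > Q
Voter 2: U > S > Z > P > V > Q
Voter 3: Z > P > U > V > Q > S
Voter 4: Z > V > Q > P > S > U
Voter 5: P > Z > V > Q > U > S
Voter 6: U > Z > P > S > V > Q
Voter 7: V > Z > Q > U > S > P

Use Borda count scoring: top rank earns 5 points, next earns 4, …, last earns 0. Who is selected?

Z

Borda scores:
  S: 5 + 4 + 0 + 1 + 0 + 2 + 1 = 13
  U: 4 + 5 + 3 + 0 + 1 + 5 + 2 = 20
  Q: 0 + 0 + 1 + 3 + 2 + 0 + 3 = 9
  Z: 1 + 3 + 5 + 5 + 4 + 4 + 4 = 26
  V: 2 + 1 + 2 + 4 + 3 + 1 + 5 = 18
  P: 3 + 2 + 4 + 2 + 5 + 3 + 0 = 19
Z has the highest total.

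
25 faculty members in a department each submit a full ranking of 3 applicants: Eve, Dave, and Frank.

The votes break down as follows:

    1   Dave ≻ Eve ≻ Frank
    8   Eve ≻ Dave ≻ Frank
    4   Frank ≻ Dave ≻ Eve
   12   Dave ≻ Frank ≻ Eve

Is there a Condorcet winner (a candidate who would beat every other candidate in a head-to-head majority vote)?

Head-to-head results (25 voters total):
Eve vs Dave: Dave wins 17–8.
Eve vs Frank: Frank wins 16–9.
Dave vs Frank: Dave wins 21–4.
Dave beats each rival — Eve (17–8), Frank (21–4) — so Dave is the Condorcet winner.

Yes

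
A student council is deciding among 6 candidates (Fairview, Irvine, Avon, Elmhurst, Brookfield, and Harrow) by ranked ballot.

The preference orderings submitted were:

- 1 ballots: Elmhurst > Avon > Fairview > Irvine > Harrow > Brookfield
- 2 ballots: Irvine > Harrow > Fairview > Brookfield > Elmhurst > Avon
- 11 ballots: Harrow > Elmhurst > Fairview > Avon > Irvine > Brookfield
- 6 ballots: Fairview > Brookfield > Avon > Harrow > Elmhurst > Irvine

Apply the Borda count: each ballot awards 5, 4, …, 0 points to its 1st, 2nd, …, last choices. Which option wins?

Borda scores:
  Fairview: 3 + 2·3 + 11·3 + 6·5 = 72
  Irvine: 2 + 2·5 + 11·1 + 6·0 = 23
  Avon: 4 + 2·0 + 11·2 + 6·3 = 44
  Elmhurst: 5 + 2·1 + 11·4 + 6·1 = 57
  Brookfield: 0 + 2·2 + 11·0 + 6·4 = 28
  Harrow: 1 + 2·4 + 11·5 + 6·2 = 76
Harrow has the highest total.

Harrow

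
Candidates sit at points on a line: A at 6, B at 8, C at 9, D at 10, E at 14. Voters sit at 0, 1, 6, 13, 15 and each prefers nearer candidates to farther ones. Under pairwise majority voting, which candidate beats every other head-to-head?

With single-peaked preferences on a line, the Condorcet winner is the candidate closest to the median voter.
The median voter (position 6) is closest to A at 6.
Check: A vs E — voters closer to A: 3 of 5.

A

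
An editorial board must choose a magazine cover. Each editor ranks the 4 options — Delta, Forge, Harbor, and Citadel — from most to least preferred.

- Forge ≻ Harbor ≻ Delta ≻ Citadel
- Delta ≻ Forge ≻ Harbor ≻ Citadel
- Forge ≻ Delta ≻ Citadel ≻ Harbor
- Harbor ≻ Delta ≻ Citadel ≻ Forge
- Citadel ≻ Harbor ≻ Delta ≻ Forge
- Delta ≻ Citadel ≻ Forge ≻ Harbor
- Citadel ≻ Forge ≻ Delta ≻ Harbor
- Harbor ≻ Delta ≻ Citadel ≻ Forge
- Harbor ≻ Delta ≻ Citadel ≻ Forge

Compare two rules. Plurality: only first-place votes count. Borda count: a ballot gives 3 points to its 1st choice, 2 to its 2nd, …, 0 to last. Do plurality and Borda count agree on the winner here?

Plurality first-place counts: Delta 2, Forge 2, Harbor 3, Citadel 2 → Harbor.
Borda totals: Delta 17, Forge 11, Harbor 14, Citadel 12 → Delta.
The two rules disagree: plurality picks Harbor, Borda picks Delta.

No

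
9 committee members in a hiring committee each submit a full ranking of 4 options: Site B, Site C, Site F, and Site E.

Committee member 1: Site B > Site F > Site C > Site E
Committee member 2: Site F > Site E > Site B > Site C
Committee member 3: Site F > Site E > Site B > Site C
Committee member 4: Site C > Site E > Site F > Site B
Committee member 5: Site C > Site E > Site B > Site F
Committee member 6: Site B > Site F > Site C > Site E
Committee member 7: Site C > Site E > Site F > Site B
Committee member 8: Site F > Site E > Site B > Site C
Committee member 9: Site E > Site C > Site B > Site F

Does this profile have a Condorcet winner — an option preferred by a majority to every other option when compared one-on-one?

Yes

Head-to-head results (9 voters total):
Site B vs Site C: Site B wins 5–4.
Site B vs Site F: Site F wins 5–4.
Site B vs Site E: Site E wins 7–2.
Site C vs Site F: Site F wins 5–4.
Site C vs Site E: Site C wins 5–4.
Site F vs Site E: Site F wins 5–4.
Site F beats each rival — Site B (5–4), Site C (5–4), Site E (5–4) — so Site F is the Condorcet winner.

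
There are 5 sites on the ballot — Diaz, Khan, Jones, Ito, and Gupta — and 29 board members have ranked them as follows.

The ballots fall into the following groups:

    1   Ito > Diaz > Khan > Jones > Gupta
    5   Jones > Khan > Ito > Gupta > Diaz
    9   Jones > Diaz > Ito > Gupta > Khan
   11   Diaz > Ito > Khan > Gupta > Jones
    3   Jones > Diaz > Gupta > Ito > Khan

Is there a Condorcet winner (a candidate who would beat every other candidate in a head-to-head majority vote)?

Yes

Head-to-head results (29 voters total):
Diaz vs Khan: Diaz wins 24–5.
Diaz vs Jones: Jones wins 17–12.
Diaz vs Ito: Diaz wins 23–6.
Diaz vs Gupta: Diaz wins 24–5.
Khan vs Jones: Jones wins 17–12.
Khan vs Ito: Ito wins 24–5.
Khan vs Gupta: Khan wins 17–12.
Jones vs Ito: Jones wins 17–12.
Jones vs Gupta: Jones wins 18–11.
Ito vs Gupta: Ito wins 26–3.
Jones beats each rival — Diaz (17–12), Khan (17–12), Ito (17–12), Gupta (18–11) — so Jones is the Condorcet winner.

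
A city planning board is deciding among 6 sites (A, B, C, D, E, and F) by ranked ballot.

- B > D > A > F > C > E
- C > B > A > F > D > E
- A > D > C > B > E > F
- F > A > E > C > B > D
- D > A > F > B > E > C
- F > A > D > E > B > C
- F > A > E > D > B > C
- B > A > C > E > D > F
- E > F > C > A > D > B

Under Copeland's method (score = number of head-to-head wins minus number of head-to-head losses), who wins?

Pairwise results:
  A vs B: A wins 6–3.
  A vs C: A wins 7–2.
  A vs D: A wins 7–2.
  A vs E: A wins 8–1.
  A vs F: A wins 5–4.
  B vs C: B wins 5–4.
  B vs D: D wins 5–4.
  B vs E: B wins 5–4.
  B vs F: F wins 5–4.
  C vs D: D wins 5–4.
  C vs E: E wins 5–4.
  C vs F: F wins 6–3.
  D vs E: D wins 5–4.
  D vs F: F wins 5–4.
  E vs F: F wins 6–3.
Copeland scores (wins − losses):
  A: 5 − 0 = 5
  B: 2 − 3 = -1
  C: 0 − 5 = -5
  D: 3 − 2 = 1
  E: 1 − 4 = -3
  F: 4 − 1 = 3
A has the best Copeland score.

A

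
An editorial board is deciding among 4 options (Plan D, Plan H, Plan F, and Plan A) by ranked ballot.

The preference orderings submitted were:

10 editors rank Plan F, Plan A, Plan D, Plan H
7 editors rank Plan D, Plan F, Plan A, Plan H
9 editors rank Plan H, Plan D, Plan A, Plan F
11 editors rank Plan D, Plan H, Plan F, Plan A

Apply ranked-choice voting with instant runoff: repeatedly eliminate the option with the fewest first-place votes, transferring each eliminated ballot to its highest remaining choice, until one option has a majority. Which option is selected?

Round 1: Plan D 18, Plan F 10, Plan H 9, Plan A 0. Plan A has the fewest and is eliminated.
Round 2: Plan D 18, Plan F 10, Plan H 9. Plan H has the fewest and is eliminated.
Round 3: Plan D 27, Plan F 10. Plan D has a majority.

Plan D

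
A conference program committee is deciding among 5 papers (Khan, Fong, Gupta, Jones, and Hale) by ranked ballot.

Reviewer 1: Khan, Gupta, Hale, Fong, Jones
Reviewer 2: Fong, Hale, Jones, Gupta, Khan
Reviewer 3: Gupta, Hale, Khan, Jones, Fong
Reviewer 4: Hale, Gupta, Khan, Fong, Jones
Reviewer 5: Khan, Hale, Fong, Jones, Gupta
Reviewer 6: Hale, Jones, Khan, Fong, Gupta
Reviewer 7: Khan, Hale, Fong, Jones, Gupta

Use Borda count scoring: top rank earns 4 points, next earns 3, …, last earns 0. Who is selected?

Borda scores:
  Khan: 4 + 0 + 2 + 2 + 4 + 2 + 4 = 18
  Fong: 1 + 4 + 0 + 1 + 2 + 1 + 2 = 11
  Gupta: 3 + 1 + 4 + 3 + 0 + 0 + 0 = 11
  Jones: 0 + 2 + 1 + 0 + 1 + 3 + 1 = 8
  Hale: 2 + 3 + 3 + 4 + 3 + 4 + 3 = 22
Hale has the highest total.

Hale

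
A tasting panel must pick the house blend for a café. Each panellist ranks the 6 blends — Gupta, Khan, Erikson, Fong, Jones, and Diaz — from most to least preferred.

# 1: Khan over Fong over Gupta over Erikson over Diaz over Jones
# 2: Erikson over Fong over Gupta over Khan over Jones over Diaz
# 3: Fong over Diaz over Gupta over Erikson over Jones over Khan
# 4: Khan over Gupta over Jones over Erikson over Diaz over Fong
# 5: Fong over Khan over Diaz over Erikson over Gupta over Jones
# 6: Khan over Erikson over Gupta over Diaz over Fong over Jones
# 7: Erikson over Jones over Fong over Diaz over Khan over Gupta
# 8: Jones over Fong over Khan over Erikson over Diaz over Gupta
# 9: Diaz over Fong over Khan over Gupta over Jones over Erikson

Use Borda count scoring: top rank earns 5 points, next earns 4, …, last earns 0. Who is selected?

Fong

Borda scores:
  Gupta: 3 + 3 + 3 + 4 + 1 + 3 + 0 + 0 + 2 = 19
  Khan: 5 + 2 + 0 + 5 + 4 + 5 + 1 + 3 + 3 = 28
  Erikson: 2 + 5 + 2 + 2 + 2 + 4 + 5 + 2 + 0 = 24
  Fong: 4 + 4 + 5 + 0 + 5 + 1 + 3 + 4 + 4 = 30
  Jones: 0 + 1 + 1 + 3 + 0 + 0 + 4 + 5 + 1 = 15
  Diaz: 1 + 0 + 4 + 1 + 3 + 2 + 2 + 1 + 5 = 19
Fong has the highest total.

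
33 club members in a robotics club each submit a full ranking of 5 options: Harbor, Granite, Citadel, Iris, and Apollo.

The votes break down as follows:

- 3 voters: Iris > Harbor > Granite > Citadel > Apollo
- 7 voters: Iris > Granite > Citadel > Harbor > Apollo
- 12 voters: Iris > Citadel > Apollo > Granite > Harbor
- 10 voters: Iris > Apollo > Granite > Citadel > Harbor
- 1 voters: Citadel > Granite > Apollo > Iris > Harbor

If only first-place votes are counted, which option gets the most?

First-place vote totals:
  Harbor: 0
  Granite: 0
  Citadel: 1
  Iris: 32
  Apollo: 0
Iris has the most first-place votes.

Iris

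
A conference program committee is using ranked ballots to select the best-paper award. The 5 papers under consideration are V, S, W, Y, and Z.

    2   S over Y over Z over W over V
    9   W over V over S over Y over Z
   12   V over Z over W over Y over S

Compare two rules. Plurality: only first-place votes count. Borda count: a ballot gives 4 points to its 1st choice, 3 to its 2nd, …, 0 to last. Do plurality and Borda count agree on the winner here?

Plurality first-place counts: V 12, S 2, W 9, Y 0, Z 0 → V.
Borda totals: V 75, S 26, W 62, Y 27, Z 40 → V.
The two rules agree on V.

Yes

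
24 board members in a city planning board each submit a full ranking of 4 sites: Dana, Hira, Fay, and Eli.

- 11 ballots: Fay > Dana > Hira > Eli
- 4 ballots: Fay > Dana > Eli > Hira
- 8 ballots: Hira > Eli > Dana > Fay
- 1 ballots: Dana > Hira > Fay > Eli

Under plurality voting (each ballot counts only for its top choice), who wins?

Fay

First-place vote totals:
  Dana: 1
  Hira: 8
  Fay: 15
  Eli: 0
Fay has the most first-place votes.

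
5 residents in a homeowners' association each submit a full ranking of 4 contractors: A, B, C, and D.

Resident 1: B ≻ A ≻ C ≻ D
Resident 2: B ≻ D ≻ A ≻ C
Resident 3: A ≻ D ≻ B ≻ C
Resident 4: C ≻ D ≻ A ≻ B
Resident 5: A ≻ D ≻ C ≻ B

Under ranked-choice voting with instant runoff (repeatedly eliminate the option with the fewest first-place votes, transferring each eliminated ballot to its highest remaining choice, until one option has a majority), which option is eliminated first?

Round 1: A 2, B 2, C 1, D 0. D has the fewest and is eliminated.
Round 2: A 2, B 2, C 1. C has the fewest and is eliminated.
Round 3: A 3, B 2. A has a majority.

D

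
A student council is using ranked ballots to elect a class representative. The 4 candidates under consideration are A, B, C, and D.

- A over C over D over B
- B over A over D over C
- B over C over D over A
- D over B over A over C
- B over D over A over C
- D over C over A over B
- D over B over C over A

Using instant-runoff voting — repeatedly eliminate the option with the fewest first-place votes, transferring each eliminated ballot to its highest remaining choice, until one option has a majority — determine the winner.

D

Round 1: B 3, D 3, A 1, C 0. C has the fewest and is eliminated.
Round 2: B 3, D 3, A 1. A has the fewest and is eliminated.
Round 3: D 4, B 3. D has a majority.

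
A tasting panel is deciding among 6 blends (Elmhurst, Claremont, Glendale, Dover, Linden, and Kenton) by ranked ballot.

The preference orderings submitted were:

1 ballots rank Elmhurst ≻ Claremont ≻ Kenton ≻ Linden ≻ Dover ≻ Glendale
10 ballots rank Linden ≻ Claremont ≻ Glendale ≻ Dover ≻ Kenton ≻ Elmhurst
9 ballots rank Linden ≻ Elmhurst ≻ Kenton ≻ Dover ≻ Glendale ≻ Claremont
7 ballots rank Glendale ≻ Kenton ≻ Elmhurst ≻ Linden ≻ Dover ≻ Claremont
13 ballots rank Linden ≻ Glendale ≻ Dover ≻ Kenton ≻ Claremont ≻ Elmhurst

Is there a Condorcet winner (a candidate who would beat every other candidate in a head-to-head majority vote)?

Yes

Head-to-head results (40 voters total):
Elmhurst vs Claremont: Claremont wins 23–17.
Elmhurst vs Glendale: Glendale wins 30–10.
Elmhurst vs Dover: Dover wins 23–17.
Elmhurst vs Linden: Linden wins 32–8.
Elmhurst vs Kenton: Kenton wins 30–10.
Claremont vs Glendale: Glendale wins 29–11.
Claremont vs Dover: Dover wins 29–11.
Claremont vs Linden: Linden wins 39–1.
Claremont vs Kenton: Kenton wins 29–11.
Glendale vs Dover: Glendale wins 30–10.
Glendale vs Linden: Linden wins 33–7.
Glendale vs Kenton: Glendale wins 30–10.
Dover vs Linden: Linden wins 40–0.
Dover vs Kenton: Dover wins 23–17.
Linden vs Kenton: Linden wins 32–8.
Linden beats each rival — Elmhurst (32–8), Claremont (39–1), Glendale (33–7), Dover (40–0), Kenton (32–8) — so Linden is the Condorcet winner.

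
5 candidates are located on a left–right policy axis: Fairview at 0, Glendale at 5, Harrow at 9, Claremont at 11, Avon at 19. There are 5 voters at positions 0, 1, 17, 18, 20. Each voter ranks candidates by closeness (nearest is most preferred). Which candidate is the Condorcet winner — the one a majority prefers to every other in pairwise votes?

With single-peaked preferences on a line, the Condorcet winner is the candidate closest to the median voter.
The median voter (position 17) is closest to Avon at 19.
Check: Avon vs Fairview — voters closer to Avon: 3 of 5.

Avon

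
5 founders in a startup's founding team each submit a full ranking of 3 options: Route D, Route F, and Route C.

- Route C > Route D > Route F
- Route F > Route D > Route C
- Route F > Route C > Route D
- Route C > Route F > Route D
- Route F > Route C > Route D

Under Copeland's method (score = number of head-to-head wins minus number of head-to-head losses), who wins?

Pairwise results:
  Route D vs Route F: Route F wins 4–1.
  Route D vs Route C: Route C wins 4–1.
  Route F vs Route C: Route F wins 3–2.
Copeland scores (wins − losses):
  Route D: 0 − 2 = -2
  Route F: 2 − 0 = 2
  Route C: 1 − 1 = 0
Route F has the best Copeland score.

Route F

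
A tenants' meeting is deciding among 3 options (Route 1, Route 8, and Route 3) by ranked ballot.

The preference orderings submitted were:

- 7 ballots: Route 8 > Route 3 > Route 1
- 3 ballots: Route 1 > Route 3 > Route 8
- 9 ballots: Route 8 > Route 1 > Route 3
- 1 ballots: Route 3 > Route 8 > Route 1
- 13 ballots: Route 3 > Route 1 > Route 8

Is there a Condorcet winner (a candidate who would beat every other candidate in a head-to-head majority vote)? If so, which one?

Head-to-head results (33 voters total):
Route 1 vs Route 8: Route 8 wins 17–16.
Route 1 vs Route 3: Route 3 wins 21–12.
Route 8 vs Route 3: Route 3 wins 17–16.
Route 3 beats each rival — Route 1 (21–12), Route 8 (17–16) — so Route 3 is the Condorcet winner.

Route 3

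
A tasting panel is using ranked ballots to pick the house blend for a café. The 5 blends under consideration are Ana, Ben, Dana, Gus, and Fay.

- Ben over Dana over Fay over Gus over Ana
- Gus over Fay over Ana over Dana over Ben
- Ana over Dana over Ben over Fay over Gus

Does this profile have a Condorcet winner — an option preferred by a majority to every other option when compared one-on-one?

Head-to-head results (3 voters total):
Ana vs Ben: Ana wins 2–1.
Ana vs Dana: Ana wins 2–1.
Ana vs Gus: Gus wins 2–1.
Ana vs Fay: Fay wins 2–1.
Ben vs Dana: Dana wins 2–1.
Ben vs Gus: Ben wins 2–1.
Ben vs Fay: Ben wins 2–1.
Dana vs Gus: Dana wins 2–1.
Dana vs Fay: Dana wins 2–1.
Gus vs Fay: Fay wins 2–1.
No candidate beats all others: Ana beats Ben beats Gus beats Ana, a majority cycle.

No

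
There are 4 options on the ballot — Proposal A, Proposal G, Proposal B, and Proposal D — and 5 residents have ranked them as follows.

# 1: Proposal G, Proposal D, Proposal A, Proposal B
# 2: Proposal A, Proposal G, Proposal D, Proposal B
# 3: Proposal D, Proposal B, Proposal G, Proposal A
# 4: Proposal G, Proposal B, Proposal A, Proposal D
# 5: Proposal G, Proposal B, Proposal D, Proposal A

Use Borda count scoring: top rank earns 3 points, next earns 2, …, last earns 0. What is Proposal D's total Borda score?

7

Borda scores:
  Proposal A: 1 + 3 + 0 + 1 + 0 = 5
  Proposal G: 3 + 2 + 1 + 3 + 3 = 12
  Proposal B: 0 + 0 + 2 + 2 + 2 = 6
  Proposal D: 2 + 1 + 3 + 0 + 1 = 7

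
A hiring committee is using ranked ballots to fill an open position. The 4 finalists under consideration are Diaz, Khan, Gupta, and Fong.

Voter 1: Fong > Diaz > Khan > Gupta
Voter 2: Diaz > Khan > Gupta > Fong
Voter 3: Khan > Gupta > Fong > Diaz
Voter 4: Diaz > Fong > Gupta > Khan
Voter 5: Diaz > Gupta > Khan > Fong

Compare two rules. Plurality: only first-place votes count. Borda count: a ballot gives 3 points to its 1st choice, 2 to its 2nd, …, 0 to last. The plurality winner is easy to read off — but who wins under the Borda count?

Plurality first-place counts: Diaz 3, Khan 1, Gupta 0, Fong 1 → Diaz.
Borda totals: Diaz 11, Khan 7, Gupta 6, Fong 6 → Diaz.

Diaz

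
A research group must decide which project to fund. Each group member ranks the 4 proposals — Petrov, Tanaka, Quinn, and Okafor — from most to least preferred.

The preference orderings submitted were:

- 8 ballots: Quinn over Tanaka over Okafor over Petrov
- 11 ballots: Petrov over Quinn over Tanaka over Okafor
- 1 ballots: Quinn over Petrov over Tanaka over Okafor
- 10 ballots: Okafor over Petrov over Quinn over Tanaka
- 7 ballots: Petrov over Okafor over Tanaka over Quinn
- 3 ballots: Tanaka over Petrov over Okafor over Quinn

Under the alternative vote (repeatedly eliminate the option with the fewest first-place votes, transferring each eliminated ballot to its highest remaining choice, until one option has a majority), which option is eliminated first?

Tanaka

Round 1: Petrov 18, Okafor 10, Quinn 9, Tanaka 3. Tanaka has the fewest and is eliminated.
Round 2: Petrov 21, Okafor 10, Quinn 9. Petrov has a majority.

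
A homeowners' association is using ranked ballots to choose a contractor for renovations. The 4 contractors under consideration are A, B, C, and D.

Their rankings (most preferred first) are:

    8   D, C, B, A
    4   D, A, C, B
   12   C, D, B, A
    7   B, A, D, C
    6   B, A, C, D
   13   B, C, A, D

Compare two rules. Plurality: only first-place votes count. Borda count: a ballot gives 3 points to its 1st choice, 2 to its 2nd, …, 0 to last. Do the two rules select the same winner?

Yes

Plurality first-place counts: A 0, B 26, C 12, D 12 → B.
Borda totals: A 47, B 98, C 88, D 67 → B.
The two rules agree on B.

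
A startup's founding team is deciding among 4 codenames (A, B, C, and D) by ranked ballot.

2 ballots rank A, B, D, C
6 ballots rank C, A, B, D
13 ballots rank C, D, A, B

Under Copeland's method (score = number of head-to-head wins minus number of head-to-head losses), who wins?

C

Pairwise results:
  A vs B: A wins 21–0.
  A vs C: C wins 19–2.
  A vs D: D wins 13–8.
  B vs C: C wins 19–2.
  B vs D: D wins 13–8.
  C vs D: C wins 19–2.
Copeland scores (wins − losses):
  A: 1 − 2 = -1
  B: 0 − 3 = -3
  C: 3 − 0 = 3
  D: 2 − 1 = 1
C has the best Copeland score.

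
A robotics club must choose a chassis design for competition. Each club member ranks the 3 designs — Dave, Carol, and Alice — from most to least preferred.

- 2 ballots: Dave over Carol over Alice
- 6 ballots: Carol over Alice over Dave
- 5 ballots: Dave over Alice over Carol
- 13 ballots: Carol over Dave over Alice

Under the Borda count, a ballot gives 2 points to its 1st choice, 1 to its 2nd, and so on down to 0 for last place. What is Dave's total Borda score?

27

Borda scores:
  Dave: 2·2 + 6·0 + 5·2 + 13·1 = 27
  Carol: 2·1 + 6·2 + 5·0 + 13·2 = 40
  Alice: 2·0 + 6·1 + 5·1 + 13·0 = 11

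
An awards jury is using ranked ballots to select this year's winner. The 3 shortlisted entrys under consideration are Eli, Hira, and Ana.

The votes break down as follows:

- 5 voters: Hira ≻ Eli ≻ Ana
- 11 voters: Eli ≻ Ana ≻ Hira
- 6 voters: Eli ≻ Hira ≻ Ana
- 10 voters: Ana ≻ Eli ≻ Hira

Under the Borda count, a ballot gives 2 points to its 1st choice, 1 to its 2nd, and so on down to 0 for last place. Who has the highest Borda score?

Borda scores:
  Eli: 5·1 + 11·2 + 6·2 + 10·1 = 49
  Hira: 5·2 + 11·0 + 6·1 + 10·0 = 16
  Ana: 5·0 + 11·1 + 6·0 + 10·2 = 31
Eli has the highest total.

Eli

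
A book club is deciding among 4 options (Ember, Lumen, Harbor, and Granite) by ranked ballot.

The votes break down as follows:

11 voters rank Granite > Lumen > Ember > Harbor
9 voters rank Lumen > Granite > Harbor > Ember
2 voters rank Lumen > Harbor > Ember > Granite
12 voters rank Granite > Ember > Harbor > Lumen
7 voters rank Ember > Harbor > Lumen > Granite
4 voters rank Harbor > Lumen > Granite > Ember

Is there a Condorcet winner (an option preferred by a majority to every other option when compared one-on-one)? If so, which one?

Granite

Head-to-head results (45 voters total):
Ember vs Lumen: Lumen wins 26–19.
Ember vs Harbor: Ember wins 30–15.
Ember vs Granite: Granite wins 36–9.
Lumen vs Harbor: Harbor wins 23–22.
Lumen vs Granite: Granite wins 23–22.
Harbor vs Granite: Granite wins 32–13.
Granite beats each rival — Ember (36–9), Lumen (23–22), Harbor (32–13) — so Granite is the Condorcet winner.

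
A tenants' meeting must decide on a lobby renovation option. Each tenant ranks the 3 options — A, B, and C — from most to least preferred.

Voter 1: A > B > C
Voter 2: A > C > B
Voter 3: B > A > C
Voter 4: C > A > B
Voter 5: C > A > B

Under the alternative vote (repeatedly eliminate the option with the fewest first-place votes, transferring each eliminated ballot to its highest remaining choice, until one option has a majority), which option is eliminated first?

B

Round 1: A 2, C 2, B 1. B has the fewest and is eliminated.
Round 2: A 3, C 2. A has a majority.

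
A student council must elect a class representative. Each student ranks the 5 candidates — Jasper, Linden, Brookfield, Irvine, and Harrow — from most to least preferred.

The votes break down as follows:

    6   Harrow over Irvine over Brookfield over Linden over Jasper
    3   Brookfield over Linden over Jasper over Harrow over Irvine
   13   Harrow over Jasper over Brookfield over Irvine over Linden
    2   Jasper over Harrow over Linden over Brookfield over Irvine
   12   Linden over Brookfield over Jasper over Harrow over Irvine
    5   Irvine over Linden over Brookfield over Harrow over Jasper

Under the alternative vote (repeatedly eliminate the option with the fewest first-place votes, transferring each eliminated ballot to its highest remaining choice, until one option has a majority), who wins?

Round 1: Harrow 19, Linden 12, Irvine 5, Brookfield 3, Jasper 2. Jasper has the fewest and is eliminated.
Round 2: Harrow 21, Linden 12, Irvine 5, Brookfield 3. Harrow has a majority.

Harrow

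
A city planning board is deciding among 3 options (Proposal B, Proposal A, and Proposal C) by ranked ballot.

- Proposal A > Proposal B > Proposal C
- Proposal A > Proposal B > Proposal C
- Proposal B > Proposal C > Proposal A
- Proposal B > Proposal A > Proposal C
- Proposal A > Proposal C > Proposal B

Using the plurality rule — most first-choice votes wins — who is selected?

Proposal A

First-place vote totals:
  Proposal B: 2
  Proposal A: 3
  Proposal C: 0
Proposal A has the most first-place votes.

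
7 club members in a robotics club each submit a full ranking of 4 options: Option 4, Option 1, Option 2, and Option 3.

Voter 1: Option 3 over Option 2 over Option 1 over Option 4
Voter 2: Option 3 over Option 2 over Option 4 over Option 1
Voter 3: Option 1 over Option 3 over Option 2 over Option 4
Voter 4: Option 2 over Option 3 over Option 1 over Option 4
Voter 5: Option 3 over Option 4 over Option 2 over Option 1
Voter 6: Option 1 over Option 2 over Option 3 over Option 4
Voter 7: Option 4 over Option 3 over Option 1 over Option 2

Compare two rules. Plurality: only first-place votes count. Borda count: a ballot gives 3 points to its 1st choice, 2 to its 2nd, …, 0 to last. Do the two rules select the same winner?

Yes

Plurality first-place counts: Option 4 1, Option 1 2, Option 2 1, Option 3 3 → Option 3.
Borda totals: Option 4 6, Option 1 9, Option 2 11, Option 3 16 → Option 3.
The two rules agree on Option 3.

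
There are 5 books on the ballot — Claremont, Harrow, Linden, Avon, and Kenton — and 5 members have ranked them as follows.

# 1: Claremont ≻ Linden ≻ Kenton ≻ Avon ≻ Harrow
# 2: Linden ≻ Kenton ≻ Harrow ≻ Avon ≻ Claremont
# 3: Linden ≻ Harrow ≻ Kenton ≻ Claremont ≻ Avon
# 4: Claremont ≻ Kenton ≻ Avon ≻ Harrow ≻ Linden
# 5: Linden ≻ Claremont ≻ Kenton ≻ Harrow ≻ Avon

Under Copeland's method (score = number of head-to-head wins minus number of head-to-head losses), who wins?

Linden

Pairwise results:
  Claremont vs Harrow: Claremont wins 3–2.
  Claremont vs Linden: Linden wins 3–2.
  Claremont vs Avon: Claremont wins 4–1.
  Claremont vs Kenton: Claremont wins 3–2.
  Harrow vs Linden: Linden wins 4–1.
  Harrow vs Avon: Harrow wins 3–2.
  Harrow vs Kenton: Kenton wins 4–1.
  Linden vs Avon: Linden wins 4–1.
  Linden vs Kenton: Linden wins 4–1.
  Avon vs Kenton: Kenton wins 5–0.
Copeland scores (wins − losses):
  Claremont: 3 − 1 = 2
  Harrow: 1 − 3 = -2
  Linden: 4 − 0 = 4
  Avon: 0 − 4 = -4
  Kenton: 2 − 2 = 0
Linden has the best Copeland score.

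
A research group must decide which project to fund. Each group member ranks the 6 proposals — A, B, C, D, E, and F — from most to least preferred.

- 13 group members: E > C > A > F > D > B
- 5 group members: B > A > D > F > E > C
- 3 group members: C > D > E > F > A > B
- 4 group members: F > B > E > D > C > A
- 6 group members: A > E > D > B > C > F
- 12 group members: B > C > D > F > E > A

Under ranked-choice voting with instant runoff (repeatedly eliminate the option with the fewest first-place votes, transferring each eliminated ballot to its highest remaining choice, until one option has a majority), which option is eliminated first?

D

Round 1: B 17, E 13, A 6, F 4, C 3, D 0. D has the fewest and is eliminated.
Round 2: B 17, E 13, A 6, F 4, C 3. C has the fewest and is eliminated.
Round 3: B 17, E 16, A 6, F 4. F has the fewest and is eliminated.
Round 4: B 21, E 16, A 6. A has the fewest and is eliminated.
Round 5: E 22, B 21. E has a majority.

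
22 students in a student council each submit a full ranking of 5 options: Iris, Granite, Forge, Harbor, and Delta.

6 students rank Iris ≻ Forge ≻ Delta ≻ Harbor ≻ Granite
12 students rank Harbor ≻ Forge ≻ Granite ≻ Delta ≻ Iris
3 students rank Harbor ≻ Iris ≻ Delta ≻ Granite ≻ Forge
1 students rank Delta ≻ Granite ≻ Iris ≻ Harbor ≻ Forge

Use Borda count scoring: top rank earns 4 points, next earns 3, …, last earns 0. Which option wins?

Borda scores:
  Iris: 6·4 + 12·0 + 3·3 + 2 = 35
  Granite: 6·0 + 12·2 + 3·1 + 3 = 30
  Forge: 6·3 + 12·3 + 3·0 + 0 = 54
  Harbor: 6·1 + 12·4 + 3·4 + 1 = 67
  Delta: 6·2 + 12·1 + 3·2 + 4 = 34
Harbor has the highest total.

Harbor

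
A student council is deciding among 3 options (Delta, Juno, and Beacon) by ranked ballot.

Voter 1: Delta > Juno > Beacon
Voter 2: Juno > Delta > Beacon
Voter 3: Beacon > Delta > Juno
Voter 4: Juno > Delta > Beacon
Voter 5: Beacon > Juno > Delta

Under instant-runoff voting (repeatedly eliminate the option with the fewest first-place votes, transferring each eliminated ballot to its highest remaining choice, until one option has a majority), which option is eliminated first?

Round 1: Juno 2, Beacon 2, Delta 1. Delta has the fewest and is eliminated.
Round 2: Juno 3, Beacon 2. Juno has a majority.

Delta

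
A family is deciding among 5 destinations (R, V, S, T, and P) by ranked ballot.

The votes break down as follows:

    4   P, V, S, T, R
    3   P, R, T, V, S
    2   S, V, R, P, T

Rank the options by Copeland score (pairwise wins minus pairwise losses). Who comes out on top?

Pairwise results:
  R vs V: V wins 6–3.
  R vs S: S wins 6–3.
  R vs T: R wins 5–4.
  R vs P: P wins 7–2.
  V vs S: V wins 7–2.
  V vs T: V wins 6–3.
  V vs P: P wins 7–2.
  S vs T: S wins 6–3.
  S vs P: P wins 7–2.
  T vs P: P wins 9–0.
Copeland scores (wins − losses):
  R: 1 − 3 = -2
  V: 3 − 1 = 2
  S: 2 − 2 = 0
  T: 0 − 4 = -4
  P: 4 − 0 = 4
P has the best Copeland score.

P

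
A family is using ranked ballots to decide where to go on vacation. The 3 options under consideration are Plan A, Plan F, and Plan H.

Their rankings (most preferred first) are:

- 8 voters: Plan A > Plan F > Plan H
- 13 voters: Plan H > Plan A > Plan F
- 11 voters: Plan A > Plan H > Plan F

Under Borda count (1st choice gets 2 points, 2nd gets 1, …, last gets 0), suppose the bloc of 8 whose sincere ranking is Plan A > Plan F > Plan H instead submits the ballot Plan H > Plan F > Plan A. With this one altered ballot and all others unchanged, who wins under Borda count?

Borda totals with the altered ballot: Plan A 35, Plan F 8, Plan H 53.
The switch changes the winner from Plan A to Plan H.

Plan H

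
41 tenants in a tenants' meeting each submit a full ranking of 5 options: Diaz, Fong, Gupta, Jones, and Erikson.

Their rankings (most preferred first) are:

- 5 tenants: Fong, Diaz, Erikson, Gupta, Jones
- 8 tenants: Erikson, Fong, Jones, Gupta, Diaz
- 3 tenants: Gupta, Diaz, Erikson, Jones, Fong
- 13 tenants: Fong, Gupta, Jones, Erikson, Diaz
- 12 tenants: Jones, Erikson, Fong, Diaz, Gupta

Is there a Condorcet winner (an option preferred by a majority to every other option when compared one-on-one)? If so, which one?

Head-to-head results (41 voters total):
Diaz vs Fong: Fong wins 38–3.
Diaz vs Gupta: Gupta wins 24–17.
Diaz vs Jones: Jones wins 33–8.
Diaz vs Erikson: Erikson wins 33–8.
Fong vs Gupta: Fong wins 38–3.
Fong vs Jones: Fong wins 26–15.
Fong vs Erikson: Erikson wins 23–18.
Gupta vs Jones: Gupta wins 21–20.
Gupta vs Erikson: Erikson wins 25–16.
Jones vs Erikson: Jones wins 25–16.
No candidate beats all others: Fong beats Jones beats Erikson beats Fong, a majority cycle.

No Condorcet winner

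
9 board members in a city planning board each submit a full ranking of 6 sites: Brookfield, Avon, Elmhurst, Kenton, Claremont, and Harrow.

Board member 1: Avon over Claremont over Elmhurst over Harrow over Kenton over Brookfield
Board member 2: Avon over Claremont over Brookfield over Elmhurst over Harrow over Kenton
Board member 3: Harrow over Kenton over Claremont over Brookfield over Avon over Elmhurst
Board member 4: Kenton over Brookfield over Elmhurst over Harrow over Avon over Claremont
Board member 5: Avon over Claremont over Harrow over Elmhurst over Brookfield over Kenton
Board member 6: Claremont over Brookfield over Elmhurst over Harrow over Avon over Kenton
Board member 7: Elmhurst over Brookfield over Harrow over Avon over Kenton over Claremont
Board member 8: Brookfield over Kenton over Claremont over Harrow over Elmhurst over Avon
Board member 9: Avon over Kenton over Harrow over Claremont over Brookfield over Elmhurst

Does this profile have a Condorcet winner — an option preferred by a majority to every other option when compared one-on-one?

No

Head-to-head results (9 voters total):
Brookfield vs Avon: Brookfield wins 5–4.
Brookfield vs Elmhurst: Brookfield wins 6–3.
Brookfield vs Kenton: Brookfield wins 5–4.
Brookfield vs Claremont: Claremont wins 6–3.
Brookfield vs Harrow: Brookfield wins 5–4.
Avon vs Elmhurst: Avon wins 5–4.
Avon vs Kenton: Avon wins 6–3.
Avon vs Claremont: Avon wins 6–3.
Avon vs Harrow: Harrow wins 5–4.
Elmhurst vs Kenton: Elmhurst wins 5–4.
Elmhurst vs Claremont: Claremont wins 7–2.
Elmhurst vs Harrow: Elmhurst wins 5–4.
Kenton vs Claremont: Kenton wins 5–4.
Kenton vs Harrow: Harrow wins 6–3.
Claremont vs Harrow: Claremont wins 5–4.
No candidate beats all others: Brookfield beats Avon beats Claremont beats Brookfield, a majority cycle.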